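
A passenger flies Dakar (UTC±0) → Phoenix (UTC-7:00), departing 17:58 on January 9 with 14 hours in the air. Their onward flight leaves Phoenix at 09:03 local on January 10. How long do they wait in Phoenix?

Dakar is at UTC+0, so departure is already 17:58 UTC on Jan 9.
Add 14 hours flight time → 07:58 UTC (Jan 10).
Phoenix is UTC−7:00, so local arrival = 07:58 − 7:00 = 00:58 on Jan 10.
Layover = 09:03 − 00:58 = 8 hours 5 minutes.

8 hours 5 minutes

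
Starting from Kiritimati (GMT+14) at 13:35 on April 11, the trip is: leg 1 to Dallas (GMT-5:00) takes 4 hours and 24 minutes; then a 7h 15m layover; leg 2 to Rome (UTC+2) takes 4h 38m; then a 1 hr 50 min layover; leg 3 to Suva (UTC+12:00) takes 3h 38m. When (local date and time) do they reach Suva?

Convert departure to UTC: 13:35 − 14:00 = 23:35 UTC on Apr 10.
Add 4 hours 24 minutes leg 1 → 03:59 UTC (Apr 11).
Add 7 hours 15 minutes layover in Dallas → 11:14 UTC.
Add 4 hours and 38 minutes leg 2 → 15:52 UTC.
Add 1 hour 50 minutes layover in Rome → 17:42 UTC.
Add 3 hours 38 minutes leg 3 → 21:20 UTC.
Suva is UTC+12:00, so local arrival = 21:20 + 12:00 = 09:20 on Apr 12.

09:20 on April 12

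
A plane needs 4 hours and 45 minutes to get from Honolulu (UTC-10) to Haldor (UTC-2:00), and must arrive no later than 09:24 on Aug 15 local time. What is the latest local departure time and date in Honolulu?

Target arrival in UTC: 09:24 + 2:00 = 11:24 on Aug 15.
Subtract 4 hours 45 minutes → departure 06:39 UTC on Aug 15.
Honolulu is UTC−10:00: 06:39 − 10:00 = 20:39 on Aug 14.

20:39 on August 14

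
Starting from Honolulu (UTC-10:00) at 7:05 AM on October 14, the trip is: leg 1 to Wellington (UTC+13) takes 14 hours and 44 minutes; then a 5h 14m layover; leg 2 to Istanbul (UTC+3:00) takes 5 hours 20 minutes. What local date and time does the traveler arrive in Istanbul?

9:23 PM on October 15

Convert departure to UTC: 7:05 AM + 10:00 = 5:05 PM UTC on Oct 14.
Add 14 hours 44 minutes leg 1 → 7:49 AM UTC (Oct 15).
Add 5 hours and 14 minutes layover in Wellington → 1:03 PM UTC.
Add 5 hours and 20 minutes leg 2 → 6:23 PM UTC.
Istanbul is UTC+3:00, so local arrival = 6:23 PM + 3:00 = 9:23 PM on Oct 15.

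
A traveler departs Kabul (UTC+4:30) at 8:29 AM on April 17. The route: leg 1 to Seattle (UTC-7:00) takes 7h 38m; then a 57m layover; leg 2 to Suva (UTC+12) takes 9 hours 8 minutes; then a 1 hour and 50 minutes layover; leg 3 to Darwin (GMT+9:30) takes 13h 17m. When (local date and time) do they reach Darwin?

10:19 PM on Apr 18

Convert departure to UTC: 8:29 AM − 4:30 = 3:59 AM UTC on Apr 17.
Add 7 hours 38 minutes leg 1 → 11:37 AM UTC.
Add 57 minutes layover in Seattle → 12:34 PM UTC.
Add 9 hours and 8 minutes leg 2 → 9:42 PM UTC.
Add 1 hour 50 minutes layover in Suva → 11:32 PM UTC.
Add 13 hours 17 minutes leg 3 → 12:49 PM UTC (Apr 18).
Darwin is UTC+9:30, so local arrival = 12:49 PM + 9:30 = 10:19 PM on Apr 18.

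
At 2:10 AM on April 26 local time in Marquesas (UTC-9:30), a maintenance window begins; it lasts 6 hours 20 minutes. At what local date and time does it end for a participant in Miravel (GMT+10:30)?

4:30 AM on April 27

Miravel is 20:00 ahead of Marquesas.
After 6 hours 20 minutes it is 8:30 AM in Marquesas.
Shift by the zone difference: 8:30 AM + 20:00 = 4:30 AM on Apr 27 in Miravel.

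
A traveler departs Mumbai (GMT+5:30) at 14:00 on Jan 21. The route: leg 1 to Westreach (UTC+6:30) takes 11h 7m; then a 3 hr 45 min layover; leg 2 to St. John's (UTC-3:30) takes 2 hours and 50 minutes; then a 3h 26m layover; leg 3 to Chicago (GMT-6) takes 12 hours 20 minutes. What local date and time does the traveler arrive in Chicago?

11:58 on Jan 22

Convert departure to UTC: 14:00 − 5:30 = 08:30 UTC on Jan 21.
Add 11 hours 7 minutes leg 1 → 19:37 UTC.
Add 3 hours and 45 minutes layover in Westreach → 23:22 UTC.
Add 2 hours and 50 minutes leg 2 → 02:12 UTC (Jan 22).
Add 3 hours and 26 minutes layover in St. John's → 05:38 UTC.
Add 12 hours and 20 minutes leg 3 → 17:58 UTC.
Chicago is UTC−6:00, so local arrival = 17:58 − 6:00 = 11:58 on Jan 22.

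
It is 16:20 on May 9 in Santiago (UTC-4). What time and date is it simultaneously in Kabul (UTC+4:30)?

00:50 on May 10

In UTC: 16:20 + 4:00 = 20:20 on May 9.
Kabul is UTC+4:30: 20:20 + 4:30 = 00:50 on May 10.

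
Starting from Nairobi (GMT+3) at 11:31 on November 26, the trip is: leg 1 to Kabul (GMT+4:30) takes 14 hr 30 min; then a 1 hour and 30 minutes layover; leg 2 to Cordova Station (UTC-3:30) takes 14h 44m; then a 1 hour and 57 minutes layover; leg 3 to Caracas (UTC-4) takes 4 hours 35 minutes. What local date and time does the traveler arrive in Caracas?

Convert departure to UTC: 11:31 − 3:00 = 08:31 UTC on Nov 26.
Add 14 hours and 30 minutes leg 1 → 23:01 UTC.
Add 1 hour 30 minutes layover in Kabul → 00:31 UTC (Nov 27).
Add 14 hours and 44 minutes leg 2 → 15:15 UTC.
Add 1 hour and 57 minutes layover in Cordova Station → 17:12 UTC.
Add 4 hours 35 minutes leg 3 → 21:47 UTC.
Caracas is UTC−4:00, so local arrival = 21:47 − 4:00 = 17:47 on Nov 27.

17:47 on Nov 27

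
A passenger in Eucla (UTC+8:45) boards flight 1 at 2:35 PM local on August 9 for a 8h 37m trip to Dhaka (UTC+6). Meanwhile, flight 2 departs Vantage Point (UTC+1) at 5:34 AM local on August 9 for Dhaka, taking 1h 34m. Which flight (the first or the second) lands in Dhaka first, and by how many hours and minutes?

the second, by 8 hours 19 minutes

Flight 1 in UTC: 2:35 PM − 8:45 = 5:50 AM on Aug 9.
+8 hours 37 minutes → arrive 2:27 PM UTC on Aug 9.
Flight 2 in UTC: 5:34 AM − 1:00 = 4:34 AM on Aug 9.
+1 hour and 34 minutes → arrive 6:08 AM UTC on Aug 9.
Flight 2 lands earlier by 8 hours 19 minutes.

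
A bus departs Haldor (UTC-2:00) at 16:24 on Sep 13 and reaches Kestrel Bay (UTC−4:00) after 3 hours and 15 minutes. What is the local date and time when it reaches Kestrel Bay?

17:39 on September 13

Convert departure to UTC: 16:24 + 2:00 = 18:24 UTC on Sep 13.
Add 3 hours 15 minutes travel time → 21:39 UTC.
Kestrel Bay is UTC−4:00, so local arrival = 21:39 − 4:00 = 17:39 on Sep 13.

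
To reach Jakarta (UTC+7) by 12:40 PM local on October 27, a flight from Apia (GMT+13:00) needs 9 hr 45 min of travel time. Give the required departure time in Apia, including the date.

Target arrival in UTC: 12:40 PM − 7:00 = 5:40 AM on Oct 27.
Subtract 9 hours and 45 minutes → departure 7:55 PM UTC on Oct 26.
Apia is UTC+13:00: 7:55 PM + 13:00 = 8:55 AM on Oct 27.

8:55 AM on October 27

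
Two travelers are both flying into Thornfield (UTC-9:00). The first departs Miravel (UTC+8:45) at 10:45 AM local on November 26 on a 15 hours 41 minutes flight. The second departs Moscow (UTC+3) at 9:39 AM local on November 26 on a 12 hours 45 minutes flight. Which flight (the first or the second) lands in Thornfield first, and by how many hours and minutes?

Flight 1 in UTC: 10:45 AM − 8:45 = 2:00 AM on Nov 26.
+15 hours and 41 minutes → arrive 5:41 PM UTC on Nov 26.
Flight 2 in UTC: 9:39 AM − 3:00 = 6:39 AM on Nov 26.
+12 hours and 45 minutes → arrive 7:24 PM UTC on Nov 26.
Flight 1 lands earlier by 1 hour 43 minutes.

the first, by 1 hour 43 minutes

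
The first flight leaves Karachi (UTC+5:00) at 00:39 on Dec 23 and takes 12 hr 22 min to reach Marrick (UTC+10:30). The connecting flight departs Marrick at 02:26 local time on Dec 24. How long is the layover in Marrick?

Convert departure to UTC: 00:39 − 5:00 = 19:39 UTC on Dec 22.
Add 12 hours and 22 minutes flight time → 08:01 UTC (Dec 23).
Marrick is UTC+10:30, so local arrival = 08:01 + 10:30 = 18:31 on Dec 23.
Layover = 02:26 − 18:31 (+1 day) = 7 hours 55 minutes.

7 hours 55 minutes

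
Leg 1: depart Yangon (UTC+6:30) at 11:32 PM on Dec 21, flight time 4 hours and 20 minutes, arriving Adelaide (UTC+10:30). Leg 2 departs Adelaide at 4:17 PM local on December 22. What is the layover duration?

8 hours 25 minutes

Convert departure to UTC: 11:32 PM − 6:30 = 5:02 PM UTC on Dec 21.
Add 4 hours 20 minutes flight time → 9:22 PM UTC.
Adelaide is UTC+10:30, so local arrival = 9:22 PM + 10:30 = 7:52 AM on Dec 22.
Layover = 4:17 PM − 7:52 AM = 8 hours 25 minutes.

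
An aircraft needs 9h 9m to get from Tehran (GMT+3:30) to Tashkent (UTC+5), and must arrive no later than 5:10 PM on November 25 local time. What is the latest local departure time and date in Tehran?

6:31 AM on Nov 25

Target arrival in UTC: 5:10 PM − 5:00 = 12:10 PM on Nov 25.
Subtract 9 hours 9 minutes → departure 3:01 AM UTC on Nov 25.
Tehran is UTC+3:30: 3:01 AM + 3:30 = 6:31 AM on Nov 25.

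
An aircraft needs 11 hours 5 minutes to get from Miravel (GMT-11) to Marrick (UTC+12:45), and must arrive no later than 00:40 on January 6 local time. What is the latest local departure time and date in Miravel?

13:50 on Jan 4

Target arrival in UTC: 00:40 − 12:45 = 11:55 on Jan 5.
Subtract 11 hours 5 minutes → departure 00:50 UTC on Jan 5.
Miravel is UTC−11:00: 00:50 − 11:00 = 13:50 on Jan 4.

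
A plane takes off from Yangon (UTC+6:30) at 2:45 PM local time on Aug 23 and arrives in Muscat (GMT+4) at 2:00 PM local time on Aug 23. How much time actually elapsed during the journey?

1 hour 45 minutes

Departure in UTC: 2:45 PM − 6:30 = 8:15 AM on Aug 23.
Arrival in UTC: 2:00 PM − 4:00 = 10:00 AM on Aug 23.
Elapsed = 10:00 AM − 8:15 AM = 1 hour 45 minutes.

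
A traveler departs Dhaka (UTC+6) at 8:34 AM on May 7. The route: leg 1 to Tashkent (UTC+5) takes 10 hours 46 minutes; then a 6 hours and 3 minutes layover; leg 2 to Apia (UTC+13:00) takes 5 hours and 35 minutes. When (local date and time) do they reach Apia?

Convert departure to UTC: 8:34 AM − 6:00 = 2:34 AM UTC on May 7.
Add 10 hours 46 minutes leg 1 → 1:20 PM UTC.
Add 6 hours and 3 minutes layover in Tashkent → 7:23 PM UTC.
Add 5 hours 35 minutes leg 2 → 12:58 AM UTC (May 8).
Apia is UTC+13:00, so local arrival = 12:58 AM + 13:00 = 1:58 PM on May 8.

1:58 PM on May 8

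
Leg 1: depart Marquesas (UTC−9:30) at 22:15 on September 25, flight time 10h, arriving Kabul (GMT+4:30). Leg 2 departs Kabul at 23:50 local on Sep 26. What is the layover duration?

1 hour 35 minutes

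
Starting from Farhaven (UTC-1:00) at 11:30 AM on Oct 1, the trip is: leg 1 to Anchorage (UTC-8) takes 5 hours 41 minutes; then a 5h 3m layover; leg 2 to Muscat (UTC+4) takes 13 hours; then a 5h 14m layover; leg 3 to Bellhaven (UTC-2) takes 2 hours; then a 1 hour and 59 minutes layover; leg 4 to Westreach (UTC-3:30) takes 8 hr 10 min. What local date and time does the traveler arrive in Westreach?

2:07 AM on Oct 3

Convert departure to UTC: 11:30 AM + 1:00 = 12:30 PM UTC on Oct 1.
Add 5 hours and 41 minutes leg 1 → 6:11 PM UTC.
Add 5 hours 3 minutes layover in Anchorage → 11:14 PM UTC.
Add 13 hours leg 2 → 12:14 PM UTC (Oct 2).
Add 5 hours 14 minutes layover in Muscat → 5:28 PM UTC.
Add 2 hours leg 3 → 7:28 PM UTC.
Add 1 hour and 59 minutes layover in Bellhaven → 9:27 PM UTC.
Add 8 hours and 10 minutes leg 4 → 5:37 AM UTC (Oct 3).
Westreach is UTC−3:30, so local arrival = 5:37 AM − 3:30 = 2:07 AM on Oct 3.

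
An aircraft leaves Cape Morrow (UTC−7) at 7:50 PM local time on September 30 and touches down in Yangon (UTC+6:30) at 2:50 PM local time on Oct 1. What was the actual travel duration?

Yangon is 13:30 ahead of Cape Morrow.
Clock-face elapsed time (ignoring zones) is 19 hours.
Actual elapsed = 19 hours − 13:30 = 5 hours 30 minutes.

5 hours 30 minutes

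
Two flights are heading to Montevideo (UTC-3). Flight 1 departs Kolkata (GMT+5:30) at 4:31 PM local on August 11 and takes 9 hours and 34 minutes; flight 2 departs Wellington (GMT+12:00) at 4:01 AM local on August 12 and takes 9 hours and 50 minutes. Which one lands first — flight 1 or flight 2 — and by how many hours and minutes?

the first, by 5 hours 16 minutes

Flight 1 in UTC: 4:31 PM − 5:30 = 11:01 AM on Aug 11.
+9 hours and 34 minutes → arrive 8:35 PM UTC on Aug 11.
Flight 2 in UTC: 4:01 AM − 12:00 = 4:01 PM on Aug 11.
+9 hours and 50 minutes → arrive 1:51 AM UTC on Aug 12.
Flight 1 lands earlier by 5 hours 16 minutes.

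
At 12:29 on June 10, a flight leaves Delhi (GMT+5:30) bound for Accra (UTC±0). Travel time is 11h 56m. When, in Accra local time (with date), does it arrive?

Convert departure to UTC: 12:29 − 5:30 = 06:59 UTC on Jun 10.
Add 11 hours and 56 minutes travel time → 18:55 UTC.
Accra is UTC+0, so local arrival is the same: 18:55 on Jun 10.

18:55 on Jun 10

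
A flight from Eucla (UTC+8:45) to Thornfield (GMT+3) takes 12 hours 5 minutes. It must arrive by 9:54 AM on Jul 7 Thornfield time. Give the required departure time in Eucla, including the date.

3:34 AM on Jul 7

Target arrival in UTC: 9:54 AM − 3:00 = 6:54 AM on Jul 7.
Subtract 12 hours and 5 minutes → departure 6:49 PM UTC on Jul 6.
Eucla is UTC+8:45: 6:49 PM + 8:45 = 3:34 AM on Jul 7.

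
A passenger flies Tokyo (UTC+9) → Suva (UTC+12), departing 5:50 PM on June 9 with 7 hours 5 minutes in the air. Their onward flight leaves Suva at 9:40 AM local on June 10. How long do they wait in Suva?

Convert departure to UTC: 5:50 PM − 9:00 = 8:50 AM UTC on Jun 9.
Add 7 hours 5 minutes flight time → 3:55 PM UTC.
Suva is UTC+12:00, so local arrival = 3:55 PM + 12:00 = 3:55 AM on Jun 10.
Layover = 9:40 AM − 3:55 AM = 5 hours 45 minutes.

5 hours 45 minutes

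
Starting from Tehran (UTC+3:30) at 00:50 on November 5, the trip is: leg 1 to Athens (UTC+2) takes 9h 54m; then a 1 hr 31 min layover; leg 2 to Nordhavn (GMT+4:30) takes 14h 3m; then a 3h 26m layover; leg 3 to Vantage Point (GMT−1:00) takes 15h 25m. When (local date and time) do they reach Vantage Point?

Convert departure to UTC: 00:50 − 3:30 = 21:20 UTC on Nov 4.
Add 9 hours and 54 minutes leg 1 → 07:14 UTC (Nov 5).
Add 1 hour 31 minutes layover in Athens → 08:45 UTC.
Add 14 hours and 3 minutes leg 2 → 22:48 UTC.
Add 3 hours 26 minutes layover in Nordhavn → 02:14 UTC (Nov 6).
Add 15 hours and 25 minutes leg 3 → 17:39 UTC.
Vantage Point is UTC−1:00, so local arrival = 17:39 − 1:00 = 16:39 on Nov 6.

16:39 on November 6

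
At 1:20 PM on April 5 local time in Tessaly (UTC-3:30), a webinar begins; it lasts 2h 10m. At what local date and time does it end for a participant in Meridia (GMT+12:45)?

7:45 AM on April 6

Convert start to UTC: 1:20 PM + 3:30 = 4:50 PM UTC on Apr 5.
Add 2 hours and 10 minutes duration → 7:00 PM UTC.
Meridia is UTC+12:45, so local end time = 7:00 PM + 12:45 = 7:45 AM on Apr 6.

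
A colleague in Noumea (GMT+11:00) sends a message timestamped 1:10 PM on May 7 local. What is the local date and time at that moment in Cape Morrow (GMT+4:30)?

In UTC: 1:10 PM − 11:00 = 2:10 AM on May 7.
Cape Morrow is UTC+4:30: 2:10 AM + 4:30 = 6:40 AM on May 7.

6:40 AM on May 7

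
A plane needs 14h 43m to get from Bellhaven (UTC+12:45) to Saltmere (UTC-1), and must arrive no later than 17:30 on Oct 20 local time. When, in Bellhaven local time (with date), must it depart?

16:32 on October 20

Target arrival in UTC: 17:30 + 1:00 = 18:30 on Oct 20.
Subtract 14 hours and 43 minutes → departure 03:47 UTC on Oct 20.
Bellhaven is UTC+12:45: 03:47 + 12:45 = 16:32 on Oct 20.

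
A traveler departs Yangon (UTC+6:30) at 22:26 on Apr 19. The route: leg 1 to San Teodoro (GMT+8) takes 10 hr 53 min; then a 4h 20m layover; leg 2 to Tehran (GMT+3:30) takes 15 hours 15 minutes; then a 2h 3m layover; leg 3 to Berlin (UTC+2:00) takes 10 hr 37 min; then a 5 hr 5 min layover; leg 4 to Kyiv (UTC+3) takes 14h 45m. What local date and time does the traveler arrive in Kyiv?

Convert departure to UTC: 22:26 − 6:30 = 15:56 UTC on Apr 19.
Add 10 hours and 53 minutes leg 1 → 02:49 UTC (Apr 20).
Add 4 hours 20 minutes layover in San Teodoro → 07:09 UTC.
Add 15 hours and 15 minutes leg 2 → 22:24 UTC.
Add 2 hours and 3 minutes layover in Tehran → 00:27 UTC (Apr 21).
Add 10 hours 37 minutes leg 3 → 11:04 UTC.
Add 5 hours and 5 minutes layover in Berlin → 16:09 UTC.
Add 14 hours 45 minutes leg 4 → 06:54 UTC (Apr 22).
Kyiv is UTC+3:00, so local arrival = 06:54 + 3:00 = 09:54 on Apr 22.

09:54 on Apr 22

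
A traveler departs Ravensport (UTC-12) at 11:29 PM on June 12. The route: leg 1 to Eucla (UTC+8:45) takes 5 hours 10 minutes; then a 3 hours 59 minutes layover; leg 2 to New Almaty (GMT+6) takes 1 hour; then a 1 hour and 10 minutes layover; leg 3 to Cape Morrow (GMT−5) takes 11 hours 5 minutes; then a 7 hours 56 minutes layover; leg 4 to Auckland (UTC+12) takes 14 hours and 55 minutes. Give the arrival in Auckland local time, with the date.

Convert departure to UTC: 11:29 PM + 12:00 = 11:29 AM UTC on Jun 13.
Add 5 hours 10 minutes leg 1 → 4:39 PM UTC.
Add 3 hours and 59 minutes layover in Eucla → 8:38 PM UTC.
Add 1 hour leg 2 → 9:38 PM UTC.
Add 1 hour and 10 minutes layover in New Almaty → 10:48 PM UTC.
Add 11 hours 5 minutes leg 3 → 9:53 AM UTC (Jun 14).
Add 7 hours and 56 minutes layover in Cape Morrow → 5:49 PM UTC.
Add 14 hours and 55 minutes leg 4 → 8:44 AM UTC (Jun 15).
Auckland is UTC+12:00, so local arrival = 8:44 AM + 12:00 = 8:44 PM on Jun 15.

8:44 PM on June 15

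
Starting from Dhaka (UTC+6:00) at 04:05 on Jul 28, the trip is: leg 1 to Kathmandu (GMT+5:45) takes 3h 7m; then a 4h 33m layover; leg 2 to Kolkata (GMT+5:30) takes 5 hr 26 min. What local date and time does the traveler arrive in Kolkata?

16:41 on July 28

Convert departure to UTC: 04:05 − 6:00 = 22:05 UTC on Jul 27.
Add 3 hours 7 minutes leg 1 → 01:12 UTC (Jul 28).
Add 4 hours and 33 minutes layover in Kathmandu → 05:45 UTC.
Add 5 hours 26 minutes leg 2 → 11:11 UTC.
Kolkata is UTC+5:30, so local arrival = 11:11 + 5:30 = 16:41 on Jul 28.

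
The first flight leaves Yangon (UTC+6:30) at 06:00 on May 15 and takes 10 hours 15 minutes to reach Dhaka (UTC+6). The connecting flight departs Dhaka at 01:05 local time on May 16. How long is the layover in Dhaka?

9 hours 20 minutes

Convert departure to UTC: 06:00 − 6:30 = 23:30 UTC on May 14.
Add 10 hours 15 minutes flight time → 09:45 UTC (May 15).
Dhaka is UTC+6:00, so local arrival = 09:45 + 6:00 = 15:45 on May 15.
Layover = 01:05 − 15:45 (+1 day) = 9 hours 20 minutes.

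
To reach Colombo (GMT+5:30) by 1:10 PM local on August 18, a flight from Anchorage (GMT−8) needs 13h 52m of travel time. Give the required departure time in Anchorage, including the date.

Target arrival in UTC: 1:10 PM − 5:30 = 7:40 AM on Aug 18.
Subtract 13 hours 52 minutes → departure 5:48 PM UTC on Aug 17.
Anchorage is UTC−8:00: 5:48 PM − 8:00 = 9:48 AM on Aug 17.

9:48 AM on Aug 17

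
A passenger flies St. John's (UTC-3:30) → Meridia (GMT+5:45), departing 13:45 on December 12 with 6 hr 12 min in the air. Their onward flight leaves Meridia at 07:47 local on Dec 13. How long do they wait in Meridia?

2 hours 35 minutes

Convert departure to UTC: 13:45 + 3:30 = 17:15 UTC on Dec 12.
Add 6 hours 12 minutes flight time → 23:27 UTC.
Meridia is UTC+5:45, so local arrival = 23:27 + 5:45 = 05:12 on Dec 13.
Layover = 07:47 − 05:12 = 2 hours 35 minutes.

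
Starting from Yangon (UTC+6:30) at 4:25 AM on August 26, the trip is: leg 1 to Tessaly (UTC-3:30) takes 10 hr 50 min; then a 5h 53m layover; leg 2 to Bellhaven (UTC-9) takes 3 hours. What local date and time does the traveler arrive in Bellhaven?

Convert departure to UTC: 4:25 AM − 6:30 = 9:55 PM UTC on Aug 25.
Add 10 hours and 50 minutes leg 1 → 8:45 AM UTC (Aug 26).
Add 5 hours and 53 minutes layover in Tessaly → 2:38 PM UTC.
Add 3 hours leg 2 → 5:38 PM UTC.
Bellhaven is UTC−9:00, so local arrival = 5:38 PM − 9:00 = 8:38 AM on Aug 26.

8:38 AM on Aug 26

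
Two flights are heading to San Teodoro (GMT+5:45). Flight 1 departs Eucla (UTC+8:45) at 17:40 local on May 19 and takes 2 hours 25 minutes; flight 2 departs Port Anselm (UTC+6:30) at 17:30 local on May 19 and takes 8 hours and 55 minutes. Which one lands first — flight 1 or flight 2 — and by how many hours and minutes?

the first, by 8 hours 35 minutes

Flight 1 in UTC: 17:40 − 8:45 = 08:55 on May 19.
+2 hours and 25 minutes → arrive 11:20 UTC on May 19.
Flight 2 in UTC: 17:30 − 6:30 = 11:00 on May 19.
+8 hours and 55 minutes → arrive 19:55 UTC on May 19.
Flight 1 lands earlier by 8 hours 35 minutes.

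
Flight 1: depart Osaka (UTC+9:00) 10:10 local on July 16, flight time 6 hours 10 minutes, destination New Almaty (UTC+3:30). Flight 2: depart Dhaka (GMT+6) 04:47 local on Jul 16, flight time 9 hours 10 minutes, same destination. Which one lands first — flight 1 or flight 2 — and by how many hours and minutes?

Flight 1 in UTC: 10:10 − 9:00 = 01:10 on Jul 16.
+6 hours 10 minutes → arrive 07:20 UTC on Jul 16.
Flight 2 in UTC: 04:47 − 6:00 = 22:47 on Jul 15.
+9 hours and 10 minutes → arrive 07:57 UTC on Jul 16.
Flight 1 lands earlier by 37 minutes.

the first, by 37 minutes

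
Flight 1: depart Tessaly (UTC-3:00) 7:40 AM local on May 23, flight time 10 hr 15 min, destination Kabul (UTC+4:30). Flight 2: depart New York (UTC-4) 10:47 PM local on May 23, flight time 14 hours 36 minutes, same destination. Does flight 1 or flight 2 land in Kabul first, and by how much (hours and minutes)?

the first, by 20 hours 28 minutes

Flight 1 in UTC: 7:40 AM + 3:00 = 10:40 AM on May 23.
+10 hours 15 minutes → arrive 8:55 PM UTC on May 23.
Flight 2 in UTC: 10:47 PM + 4:00 = 2:47 AM on May 24.
+14 hours 36 minutes → arrive 5:23 PM UTC on May 24.
Flight 1 lands earlier by 20 hours 28 minutes.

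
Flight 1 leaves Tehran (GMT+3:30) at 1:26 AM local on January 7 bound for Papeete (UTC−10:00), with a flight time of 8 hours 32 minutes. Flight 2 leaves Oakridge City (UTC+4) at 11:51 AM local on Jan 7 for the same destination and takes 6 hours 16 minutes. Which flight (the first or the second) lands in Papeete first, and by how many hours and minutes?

Flight 1 in UTC: 1:26 AM − 3:30 = 9:56 PM on Jan 6.
+8 hours and 32 minutes → arrive 6:28 AM UTC on Jan 7.
Flight 2 in UTC: 11:51 AM − 4:00 = 7:51 AM on Jan 7.
+6 hours 16 minutes → arrive 2:07 PM UTC on Jan 7.
Flight 1 lands earlier by 7 hours 39 minutes.

the first, by 7 hours 39 minutes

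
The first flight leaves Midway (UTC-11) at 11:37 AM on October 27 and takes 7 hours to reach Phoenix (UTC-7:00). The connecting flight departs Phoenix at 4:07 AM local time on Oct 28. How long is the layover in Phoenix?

Convert departure to UTC: 11:37 AM + 11:00 = 10:37 PM UTC on Oct 27.
Add 7 hours flight time → 5:37 AM UTC (Oct 28).
Phoenix is UTC−7:00, so local arrival = 5:37 AM − 7:00 = 10:37 PM on Oct 27.
Layover = 4:07 AM − 10:37 PM (+1 day) = 5 hours 30 minutes.

5 hours 30 minutes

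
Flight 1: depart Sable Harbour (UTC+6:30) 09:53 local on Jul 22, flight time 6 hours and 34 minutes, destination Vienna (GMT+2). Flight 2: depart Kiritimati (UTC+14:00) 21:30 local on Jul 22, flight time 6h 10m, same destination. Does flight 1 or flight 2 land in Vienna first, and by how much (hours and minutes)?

the first, by 3 hours 43 minutes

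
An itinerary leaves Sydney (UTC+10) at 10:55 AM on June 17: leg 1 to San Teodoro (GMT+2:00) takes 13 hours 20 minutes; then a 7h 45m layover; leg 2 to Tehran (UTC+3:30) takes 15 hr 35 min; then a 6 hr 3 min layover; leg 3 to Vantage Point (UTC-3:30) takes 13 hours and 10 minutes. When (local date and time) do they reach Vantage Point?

5:18 AM on June 19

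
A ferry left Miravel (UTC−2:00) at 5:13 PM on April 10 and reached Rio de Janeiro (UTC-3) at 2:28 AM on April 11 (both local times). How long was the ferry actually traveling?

Rio de Janeiro is 1:00 behind Miravel.
Clock-face elapsed time (ignoring zones) is 9 hours 15 minutes.
Actual elapsed = 9 hours 15 minutes + 1:00 = 10 hours 15 minutes.

10 hours 15 minutes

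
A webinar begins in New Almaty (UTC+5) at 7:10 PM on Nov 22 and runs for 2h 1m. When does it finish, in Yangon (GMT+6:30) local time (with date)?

10:41 PM on Nov 22

Convert start to UTC: 7:10 PM − 5:00 = 2:10 PM UTC on Nov 22.
Add 2 hours and 1 minute duration → 4:11 PM UTC.
Yangon is UTC+6:30, so local end time = 4:11 PM + 6:30 = 10:41 PM on Nov 22.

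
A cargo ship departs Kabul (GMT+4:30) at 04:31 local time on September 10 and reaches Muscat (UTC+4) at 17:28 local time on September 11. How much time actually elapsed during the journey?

37 hours 27 minutes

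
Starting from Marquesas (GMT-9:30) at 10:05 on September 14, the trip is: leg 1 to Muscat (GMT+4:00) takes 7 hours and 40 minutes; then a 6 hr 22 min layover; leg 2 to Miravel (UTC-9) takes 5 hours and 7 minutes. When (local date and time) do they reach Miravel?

Convert departure to UTC: 10:05 + 9:30 = 19:35 UTC on Sep 14.
Add 7 hours 40 minutes leg 1 → 03:15 UTC (Sep 15).
Add 6 hours and 22 minutes layover in Muscat → 09:37 UTC.
Add 5 hours 7 minutes leg 2 → 14:44 UTC.
Miravel is UTC−9:00, so local arrival = 14:44 − 9:00 = 05:44 on Sep 15.

05:44 on September 15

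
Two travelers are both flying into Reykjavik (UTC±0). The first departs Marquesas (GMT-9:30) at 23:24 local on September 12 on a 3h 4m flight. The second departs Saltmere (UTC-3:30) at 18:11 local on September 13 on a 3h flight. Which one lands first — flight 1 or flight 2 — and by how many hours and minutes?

Flight 1 in UTC: 23:24 + 9:30 = 08:54 on Sep 13.
+3 hours 4 minutes → arrive 11:58 UTC on Sep 13.
Flight 2 in UTC: 18:11 + 3:30 = 21:41 on Sep 13.
+3 hours → arrive 00:41 UTC on Sep 14.
Flight 1 lands earlier by 12 hours 43 minutes.

the first, by 12 hours 43 minutes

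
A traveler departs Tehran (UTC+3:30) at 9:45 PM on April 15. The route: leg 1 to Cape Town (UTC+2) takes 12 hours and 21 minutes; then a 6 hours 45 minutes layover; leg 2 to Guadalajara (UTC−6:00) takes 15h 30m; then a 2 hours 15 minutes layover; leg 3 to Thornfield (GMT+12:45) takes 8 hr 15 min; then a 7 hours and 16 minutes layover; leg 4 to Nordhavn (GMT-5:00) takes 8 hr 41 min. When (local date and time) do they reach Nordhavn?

Convert departure to UTC: 9:45 PM − 3:30 = 6:15 PM UTC on Apr 15.
Add 12 hours 21 minutes leg 1 → 6:36 AM UTC (Apr 16).
Add 6 hours and 45 minutes layover in Cape Town → 1:21 PM UTC.
Add 15 hours 30 minutes leg 2 → 4:51 AM UTC (Apr 17).
Add 2 hours 15 minutes layover in Guadalajara → 7:06 AM UTC.
Add 8 hours and 15 minutes leg 3 → 3:21 PM UTC.
Add 7 hours 16 minutes layover in Thornfield → 10:37 PM UTC.
Add 8 hours 41 minutes leg 4 → 7:18 AM UTC (Apr 18).
Nordhavn is UTC−5:00, so local arrival = 7:18 AM − 5:00 = 2:18 AM on Apr 18.

2:18 AM on April 18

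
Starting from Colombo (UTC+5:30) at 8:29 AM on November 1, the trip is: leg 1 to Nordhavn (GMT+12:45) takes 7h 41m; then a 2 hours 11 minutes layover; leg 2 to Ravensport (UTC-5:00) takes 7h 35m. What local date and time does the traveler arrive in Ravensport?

Convert departure to UTC: 8:29 AM − 5:30 = 2:59 AM UTC on Nov 1.
Add 7 hours 41 minutes leg 1 → 10:40 AM UTC.
Add 2 hours and 11 minutes layover in Nordhavn → 12:51 PM UTC.
Add 7 hours and 35 minutes leg 2 → 8:26 PM UTC.
Ravensport is UTC−5:00, so local arrival = 8:26 PM − 5:00 = 3:26 PM on Nov 1.

3:26 PM on Nov 1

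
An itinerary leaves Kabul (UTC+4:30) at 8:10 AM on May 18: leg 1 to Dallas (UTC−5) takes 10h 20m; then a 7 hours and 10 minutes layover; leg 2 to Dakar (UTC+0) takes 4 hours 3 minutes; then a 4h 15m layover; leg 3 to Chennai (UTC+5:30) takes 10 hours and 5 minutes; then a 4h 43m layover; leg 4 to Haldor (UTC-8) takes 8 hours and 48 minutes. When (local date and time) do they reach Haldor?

9:04 PM on May 19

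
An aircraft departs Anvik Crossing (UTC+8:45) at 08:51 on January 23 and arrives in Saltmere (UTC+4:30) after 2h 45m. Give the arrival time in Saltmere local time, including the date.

07:21 on January 23

Convert departure to UTC: 08:51 − 8:45 = 00:06 UTC on Jan 23.
Add 2 hours and 45 minutes travel time → 02:51 UTC.
Saltmere is UTC+4:30, so local arrival = 02:51 + 4:30 = 07:21 on Jan 23.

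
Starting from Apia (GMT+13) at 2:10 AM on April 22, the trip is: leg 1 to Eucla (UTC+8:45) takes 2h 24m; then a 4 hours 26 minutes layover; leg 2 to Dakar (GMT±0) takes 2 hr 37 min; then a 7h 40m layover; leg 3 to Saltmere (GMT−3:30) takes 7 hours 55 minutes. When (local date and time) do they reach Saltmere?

Convert departure to UTC: 2:10 AM − 13:00 = 1:10 PM UTC on Apr 21.
Add 2 hours and 24 minutes leg 1 → 3:34 PM UTC.
Add 4 hours 26 minutes layover in Eucla → 8:00 PM UTC.
Add 2 hours and 37 minutes leg 2 → 10:37 PM UTC.
Add 7 hours and 40 minutes layover in Dakar → 6:17 AM UTC (Apr 22).
Add 7 hours 55 minutes leg 3 → 2:12 PM UTC.
Saltmere is UTC−3:30, so local arrival = 2:12 PM − 3:30 = 10:42 AM on Apr 22.

10:42 AM on April 22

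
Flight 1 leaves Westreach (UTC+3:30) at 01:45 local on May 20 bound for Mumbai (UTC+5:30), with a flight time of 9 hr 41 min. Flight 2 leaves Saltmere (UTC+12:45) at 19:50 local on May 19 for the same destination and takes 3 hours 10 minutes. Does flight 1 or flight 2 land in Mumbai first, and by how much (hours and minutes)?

the second, by 21 hours 41 minutes

Flight 1 in UTC: 01:45 − 3:30 = 22:15 on May 19.
+9 hours 41 minutes → arrive 07:56 UTC on May 20.
Flight 2 in UTC: 19:50 − 12:45 = 07:05 on May 19.
+3 hours and 10 minutes → arrive 10:15 UTC on May 19.
Flight 2 lands earlier by 21 hours 41 minutes.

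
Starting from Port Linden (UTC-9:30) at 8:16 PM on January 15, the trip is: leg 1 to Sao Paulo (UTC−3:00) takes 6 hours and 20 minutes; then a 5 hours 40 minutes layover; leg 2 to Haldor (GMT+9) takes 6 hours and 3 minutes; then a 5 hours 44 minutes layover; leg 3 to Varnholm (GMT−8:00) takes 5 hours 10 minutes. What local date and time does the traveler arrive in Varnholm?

2:43 AM on January 17

Convert departure to UTC: 8:16 PM + 9:30 = 5:46 AM UTC on Jan 16.
Add 6 hours 20 minutes leg 1 → 12:06 PM UTC.
Add 5 hours 40 minutes layover in Sao Paulo → 5:46 PM UTC.
Add 6 hours 3 minutes leg 2 → 11:49 PM UTC.
Add 5 hours and 44 minutes layover in Haldor → 5:33 AM UTC (Jan 17).
Add 5 hours 10 minutes leg 3 → 10:43 AM UTC.
Varnholm is UTC−8:00, so local arrival = 10:43 AM − 8:00 = 2:43 AM on Jan 17.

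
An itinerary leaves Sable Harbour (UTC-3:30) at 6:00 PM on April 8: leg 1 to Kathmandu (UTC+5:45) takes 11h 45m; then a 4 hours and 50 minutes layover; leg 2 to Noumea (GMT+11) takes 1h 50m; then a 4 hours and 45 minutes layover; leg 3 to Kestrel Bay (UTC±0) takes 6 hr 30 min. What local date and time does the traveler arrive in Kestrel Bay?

3:10 AM on Apr 10

Convert departure to UTC: 6:00 PM + 3:30 = 9:30 PM UTC on Apr 8.
Add 11 hours 45 minutes leg 1 → 9:15 AM UTC (Apr 9).
Add 4 hours 50 minutes layover in Kathmandu → 2:05 PM UTC.
Add 1 hour 50 minutes leg 2 → 3:55 PM UTC.
Add 4 hours 45 minutes layover in Noumea → 8:40 PM UTC.
Add 6 hours and 30 minutes leg 3 → 3:10 AM UTC (Apr 10).
Kestrel Bay is UTC+0, so local arrival is the same: 3:10 AM on Apr 10.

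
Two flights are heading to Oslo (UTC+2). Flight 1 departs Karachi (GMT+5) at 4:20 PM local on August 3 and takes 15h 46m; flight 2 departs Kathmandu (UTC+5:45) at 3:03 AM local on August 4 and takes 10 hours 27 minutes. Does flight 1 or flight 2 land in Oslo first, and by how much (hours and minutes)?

Flight 1 in UTC: 4:20 PM − 5:00 = 11:20 AM on Aug 3.
+15 hours and 46 minutes → arrive 3:06 AM UTC on Aug 4.
Flight 2 in UTC: 3:03 AM − 5:45 = 9:18 PM on Aug 3.
+10 hours 27 minutes → arrive 7:45 AM UTC on Aug 4.
Flight 1 lands earlier by 4 hours 39 minutes.

the first, by 4 hours 39 minutes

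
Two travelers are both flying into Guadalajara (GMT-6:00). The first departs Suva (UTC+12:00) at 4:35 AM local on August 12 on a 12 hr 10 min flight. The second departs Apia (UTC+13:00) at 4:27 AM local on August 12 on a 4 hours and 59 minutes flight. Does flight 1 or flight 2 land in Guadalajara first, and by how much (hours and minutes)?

the second, by 8 hours 19 minutes

Flight 1 in UTC: 4:35 AM − 12:00 = 4:35 PM on Aug 11.
+12 hours and 10 minutes → arrive 4:45 AM UTC on Aug 12.
Flight 2 in UTC: 4:27 AM − 13:00 = 3:27 PM on Aug 11.
+4 hours 59 minutes → arrive 8:26 PM UTC on Aug 11.
Flight 2 lands earlier by 8 hours 19 minutes.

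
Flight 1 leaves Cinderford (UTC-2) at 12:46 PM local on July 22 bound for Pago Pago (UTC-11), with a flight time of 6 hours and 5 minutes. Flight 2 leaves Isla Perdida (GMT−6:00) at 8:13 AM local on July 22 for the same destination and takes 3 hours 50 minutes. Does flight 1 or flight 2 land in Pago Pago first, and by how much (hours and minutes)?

Flight 1 in UTC: 12:46 PM + 2:00 = 2:46 PM on Jul 22.
+6 hours 5 minutes → arrive 8:51 PM UTC on Jul 22.
Flight 2 in UTC: 8:13 AM + 6:00 = 2:13 PM on Jul 22.
+3 hours and 50 minutes → arrive 6:03 PM UTC on Jul 22.
Flight 2 lands earlier by 2 hours 48 minutes.

the second, by 2 hours 48 minutes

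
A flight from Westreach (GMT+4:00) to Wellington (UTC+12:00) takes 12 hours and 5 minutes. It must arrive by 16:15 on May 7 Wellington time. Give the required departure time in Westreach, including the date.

20:10 on May 6

Target arrival in UTC: 16:15 − 12:00 = 04:15 on May 7.
Subtract 12 hours 5 minutes → departure 16:10 UTC on May 6.
Westreach is UTC+4:00: 16:10 + 4:00 = 20:10 on May 6.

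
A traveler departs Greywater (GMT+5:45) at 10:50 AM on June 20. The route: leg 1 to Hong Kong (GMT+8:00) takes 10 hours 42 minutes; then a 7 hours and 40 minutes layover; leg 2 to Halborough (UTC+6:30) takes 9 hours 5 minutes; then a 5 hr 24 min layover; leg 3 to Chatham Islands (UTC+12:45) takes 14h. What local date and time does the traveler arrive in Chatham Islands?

4:41 PM on June 22

Convert departure to UTC: 10:50 AM − 5:45 = 5:05 AM UTC on Jun 20.
Add 10 hours and 42 minutes leg 1 → 3:47 PM UTC.
Add 7 hours and 40 minutes layover in Hong Kong → 11:27 PM UTC.
Add 9 hours 5 minutes leg 2 → 8:32 AM UTC (Jun 21).
Add 5 hours and 24 minutes layover in Halborough → 1:56 PM UTC.
Add 14 hours leg 3 → 3:56 AM UTC (Jun 22).
Chatham Islands is UTC+12:45, so local arrival = 3:56 AM + 12:45 = 4:41 PM on Jun 22.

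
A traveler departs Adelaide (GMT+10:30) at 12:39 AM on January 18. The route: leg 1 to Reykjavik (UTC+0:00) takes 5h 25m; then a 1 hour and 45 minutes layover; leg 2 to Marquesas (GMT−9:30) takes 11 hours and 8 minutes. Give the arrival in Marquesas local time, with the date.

10:57 PM on January 17

Convert departure to UTC: 12:39 AM − 10:30 = 2:09 PM UTC on Jan 17.
Add 5 hours and 25 minutes leg 1 → 7:34 PM UTC.
Add 1 hour 45 minutes layover in Reykjavik → 9:19 PM UTC.
Add 11 hours 8 minutes leg 2 → 8:27 AM UTC (Jan 18).
Marquesas is UTC−9:30, so local arrival = 8:27 AM − 9:30 = 10:57 PM on Jan 17.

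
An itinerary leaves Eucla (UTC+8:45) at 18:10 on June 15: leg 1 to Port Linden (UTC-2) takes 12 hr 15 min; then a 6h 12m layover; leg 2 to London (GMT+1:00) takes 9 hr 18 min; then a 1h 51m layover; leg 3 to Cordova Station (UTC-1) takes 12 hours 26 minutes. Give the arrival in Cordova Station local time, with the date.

02:27 on Jun 17

Convert departure to UTC: 18:10 − 8:45 = 09:25 UTC on Jun 15.
Add 12 hours and 15 minutes leg 1 → 21:40 UTC.
Add 6 hours 12 minutes layover in Port Linden → 03:52 UTC (Jun 16).
Add 9 hours 18 minutes leg 2 → 13:10 UTC.
Add 1 hour and 51 minutes layover in London → 15:01 UTC.
Add 12 hours 26 minutes leg 3 → 03:27 UTC (Jun 17).
Cordova Station is UTC−1:00, so local arrival = 03:27 − 1:00 = 02:27 on Jun 17.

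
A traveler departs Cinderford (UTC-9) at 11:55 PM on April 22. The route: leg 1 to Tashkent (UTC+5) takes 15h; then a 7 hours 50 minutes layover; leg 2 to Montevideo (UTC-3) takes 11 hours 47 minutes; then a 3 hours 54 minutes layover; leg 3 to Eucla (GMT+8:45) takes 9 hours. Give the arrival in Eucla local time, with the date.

5:11 PM on April 25

Convert departure to UTC: 11:55 PM + 9:00 = 8:55 AM UTC on Apr 23.
Add 15 hours leg 1 → 11:55 PM UTC.
Add 7 hours and 50 minutes layover in Tashkent → 7:45 AM UTC (Apr 24).
Add 11 hours 47 minutes leg 2 → 7:32 PM UTC.
Add 3 hours and 54 minutes layover in Montevideo → 11:26 PM UTC.
Add 9 hours leg 3 → 8:26 AM UTC (Apr 25).
Eucla is UTC+8:45, so local arrival = 8:26 AM + 8:45 = 5:11 PM on Apr 25.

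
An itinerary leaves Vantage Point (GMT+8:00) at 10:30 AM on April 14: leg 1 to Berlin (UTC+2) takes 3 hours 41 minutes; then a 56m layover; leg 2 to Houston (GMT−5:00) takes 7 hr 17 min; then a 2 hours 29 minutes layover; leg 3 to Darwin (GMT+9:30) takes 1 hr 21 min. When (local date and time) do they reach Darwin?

Convert departure to UTC: 10:30 AM − 8:00 = 2:30 AM UTC on Apr 14.
Add 3 hours 41 minutes leg 1 → 6:11 AM UTC.
Add 56 minutes layover in Berlin → 7:07 AM UTC.
Add 7 hours and 17 minutes leg 2 → 2:24 PM UTC.
Add 2 hours and 29 minutes layover in Houston → 4:53 PM UTC.
Add 1 hour 21 minutes leg 3 → 6:14 PM UTC.
Darwin is UTC+9:30, so local arrival = 6:14 PM + 9:30 = 3:44 AM on Apr 15.

3:44 AM on April 15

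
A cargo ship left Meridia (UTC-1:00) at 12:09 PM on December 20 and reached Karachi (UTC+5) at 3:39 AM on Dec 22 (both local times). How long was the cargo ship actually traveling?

33 hours 30 minutes

Departure in UTC: 12:09 PM + 1:00 = 1:09 PM on Dec 20.
Arrival in UTC: 3:39 AM − 5:00 = 10:39 PM on Dec 21.
Elapsed = 10:39 PM − 1:09 PM (+1 day) = 33 hours 30 minutes.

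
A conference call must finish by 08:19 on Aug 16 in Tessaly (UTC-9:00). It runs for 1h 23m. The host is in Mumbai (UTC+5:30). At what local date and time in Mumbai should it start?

21:26 on August 16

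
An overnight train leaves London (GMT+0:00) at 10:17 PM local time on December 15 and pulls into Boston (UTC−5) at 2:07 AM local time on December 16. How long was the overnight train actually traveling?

8 hours 50 minutes

Departure is already UTC: 10:17 PM on Dec 15.
Arrival in UTC: 2:07 AM + 5:00 = 7:07 AM on Dec 16.
Elapsed = 7:07 AM − 10:17 PM (+1 day) = 8 hours 50 minutes.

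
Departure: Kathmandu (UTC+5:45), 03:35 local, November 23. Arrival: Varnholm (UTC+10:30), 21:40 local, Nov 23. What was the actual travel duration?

Departure in UTC: 03:35 − 5:45 = 21:50 on Nov 22.
Arrival in UTC: 21:40 − 10:30 = 11:10 on Nov 23.
Elapsed = 11:10 − 21:50 (+1 day) = 13 hours 20 minutes.

13 hours 20 minutes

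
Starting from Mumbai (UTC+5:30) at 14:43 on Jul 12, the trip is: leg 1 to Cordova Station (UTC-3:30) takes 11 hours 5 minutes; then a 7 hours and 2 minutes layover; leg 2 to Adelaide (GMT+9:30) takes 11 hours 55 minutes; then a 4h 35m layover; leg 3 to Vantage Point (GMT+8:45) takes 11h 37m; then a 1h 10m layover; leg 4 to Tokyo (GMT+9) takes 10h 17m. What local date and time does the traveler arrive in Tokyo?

03:54 on July 15

Convert departure to UTC: 14:43 − 5:30 = 09:13 UTC on Jul 12.
Add 11 hours 5 minutes leg 1 → 20:18 UTC.
Add 7 hours and 2 minutes layover in Cordova Station → 03:20 UTC (Jul 13).
Add 11 hours 55 minutes leg 2 → 15:15 UTC.
Add 4 hours 35 minutes layover in Adelaide → 19:50 UTC.
Add 11 hours and 37 minutes leg 3 → 07:27 UTC (Jul 14).
Add 1 hour 10 minutes layover in Vantage Point → 08:37 UTC.
Add 10 hours 17 minutes leg 4 → 18:54 UTC.
Tokyo is UTC+9:00, so local arrival = 18:54 + 9:00 = 03:54 on Jul 15.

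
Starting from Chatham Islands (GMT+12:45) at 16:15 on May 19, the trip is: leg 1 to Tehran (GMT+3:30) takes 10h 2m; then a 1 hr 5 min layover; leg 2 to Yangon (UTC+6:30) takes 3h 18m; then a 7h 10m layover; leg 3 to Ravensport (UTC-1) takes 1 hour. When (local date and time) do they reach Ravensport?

01:05 on May 20

Convert departure to UTC: 16:15 − 12:45 = 03:30 UTC on May 19.
Add 10 hours and 2 minutes leg 1 → 13:32 UTC.
Add 1 hour and 5 minutes layover in Tehran → 14:37 UTC.
Add 3 hours and 18 minutes leg 2 → 17:55 UTC.
Add 7 hours and 10 minutes layover in Yangon → 01:05 UTC (May 20).
Add 1 hour leg 3 → 02:05 UTC.
Ravensport is UTC−1:00, so local arrival = 02:05 − 1:00 = 01:05 on May 20.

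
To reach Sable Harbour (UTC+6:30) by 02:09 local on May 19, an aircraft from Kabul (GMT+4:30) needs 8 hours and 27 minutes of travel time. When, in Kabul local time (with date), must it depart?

15:42 on May 18

Target arrival in UTC: 02:09 − 6:30 = 19:39 on May 18.
Subtract 8 hours 27 minutes → departure 11:12 UTC on May 18.
Kabul is UTC+4:30: 11:12 + 4:30 = 15:42 on May 18.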